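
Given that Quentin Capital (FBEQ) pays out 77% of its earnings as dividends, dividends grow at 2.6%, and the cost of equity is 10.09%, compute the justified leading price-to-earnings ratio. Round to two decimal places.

Justified leading P/E = b/(r−g) = 0.77/(0.1009−0.026) = 10.2804

10.28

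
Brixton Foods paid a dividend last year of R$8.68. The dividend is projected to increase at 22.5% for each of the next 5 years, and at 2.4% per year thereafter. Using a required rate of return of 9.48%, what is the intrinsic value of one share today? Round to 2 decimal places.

R$281.76

Two-stage DDM. Project D₁…D_5 at 0.225, terminal growth 0.024, discount at r = 0.0948.
D_1 = 10.6330
D_2 = 13.0254
D_3 = 15.9561
D_4 = 19.5463
D_5 = 23.9442
Terminal value at t=5: TV = D_6/(r−g) = 24.5189/(0.0948−0.024) = 346.3115
P₀ = 10.6330/(1+0.0948)^1 + 13.0254/(1+0.0948)^2 + 15.9561/(1+0.0948)^3 + 19.5463/(1+0.0948)^4 + 23.9442/(1+0.0948)^5 + 346.3115/(1+0.0948)^5 = 281.7567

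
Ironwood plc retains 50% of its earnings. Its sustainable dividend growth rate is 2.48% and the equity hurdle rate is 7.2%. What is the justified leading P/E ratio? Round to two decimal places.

10.59

Payout ratio b = 1 − 0.50 = 0.50.
Justified leading P/E = b/(r−g) = 0.50/(0.072−0.0248) = 10.5932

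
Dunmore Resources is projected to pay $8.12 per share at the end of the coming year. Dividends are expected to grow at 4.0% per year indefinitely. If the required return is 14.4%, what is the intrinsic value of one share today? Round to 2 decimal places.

Gordon growth model: P₀ = D₁/(r − g), with D₁ = 8.12 given directly.
P₀ = 8.1200 / (0.144 − 0.04) = 8.1200 / 0.104 = 78.0769

$78.08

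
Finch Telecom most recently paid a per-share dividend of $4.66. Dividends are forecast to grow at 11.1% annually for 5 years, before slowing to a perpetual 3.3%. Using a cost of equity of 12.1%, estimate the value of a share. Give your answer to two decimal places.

$74.99

Two-stage DDM. Project D₁…D_5 at 0.111, terminal growth 0.033, discount at r = 0.121.
D_1 = 5.1773
D_2 = 5.7519
D_3 = 6.3904
D_4 = 7.0997
D_5 = 7.8878
Terminal value at t=5: TV = D_6/(r−g) = 8.1481/(0.121−0.033) = 92.5921
P₀ = 5.1773/(1+0.121)^1 + 5.7519/(1+0.121)^2 + 6.3904/(1+0.121)^3 + 7.0997/(1+0.121)^4 + 7.8878/(1+0.121)^5 + 92.5921/(1+0.121)^5 = 74.9891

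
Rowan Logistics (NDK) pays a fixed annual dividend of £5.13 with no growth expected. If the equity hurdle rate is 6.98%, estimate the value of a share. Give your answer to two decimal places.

£73.50

Zero-growth DDM (perpetuity): P₀ = D/r = 5.13 / 0.0698 = 73.4957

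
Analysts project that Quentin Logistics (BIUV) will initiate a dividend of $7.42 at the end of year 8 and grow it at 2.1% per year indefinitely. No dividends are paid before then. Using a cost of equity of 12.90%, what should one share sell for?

Deferred-dividend DDM. At t=7 the remaining stream is a growing perpetuity with first payment D_8 = 7.42.
V_7 = D_8/(r−g) = 7.42/(0.129−0.021) = 68.7037
P₀ = V_7/(1+r)^7 = 68.7037/(1+0.129)^7 = 29.3848

$29.38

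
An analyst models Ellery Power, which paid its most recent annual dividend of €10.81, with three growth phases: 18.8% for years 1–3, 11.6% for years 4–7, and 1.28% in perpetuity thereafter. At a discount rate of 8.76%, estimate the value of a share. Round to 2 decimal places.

€310.41

Three-stage DDM. Project D₁…D_7; terminal Gordon value at t=7 with g = 0.0128; discount at r = 0.0876.
D_1 = 12.8423
D_2 = 15.2566
D_3 = 18.1249
D_4 = 20.2274
D_5 = 22.5737
D_6 = 25.1923
D_7 = 28.1146
TV_7 = 28.4745/(0.0876−0.0128) = 380.6746
P₀ = Σ Dₜ/(1+r)ᵗ + TV_7/(1+r)^7 = 310.4051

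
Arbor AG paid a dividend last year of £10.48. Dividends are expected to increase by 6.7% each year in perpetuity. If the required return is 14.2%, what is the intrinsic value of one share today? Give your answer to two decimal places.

Gordon growth model: P₀ = D₁/(r − g). D₁ = 10.48 × (1 + 0.067) = 11.1822.
P₀ = 11.1822 / (0.142 − 0.067) = 11.1822 / 0.075 = 149.0955

£149.10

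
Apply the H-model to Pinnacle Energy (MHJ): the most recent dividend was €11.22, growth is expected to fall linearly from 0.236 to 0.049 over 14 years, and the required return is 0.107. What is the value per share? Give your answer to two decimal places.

€456.15

H-model: P₀ = D₀[(1+g_L) + H(g_S−g_L)]/(r−g_L), with H = 14/2 = 7.
P₀ = 11.22 × [(1+0.049) + 7×(0.236−0.049)] / (0.107−0.049)
   = 11.22 × 2.3580 / 0.058 = 456.1510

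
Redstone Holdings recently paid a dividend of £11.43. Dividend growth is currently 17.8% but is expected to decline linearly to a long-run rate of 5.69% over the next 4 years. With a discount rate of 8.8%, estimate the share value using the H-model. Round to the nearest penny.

£477.45

H-model: P₀ = D₀[(1+g_L) + H(g_S−g_L)]/(r−g_L), with H = 4/2 = 2.
P₀ = 11.43 × [(1+0.0569) + 2×(0.178−0.0569)] / (0.088−0.0569)
   = 11.43 × 1.2991 / 0.0311 = 477.4506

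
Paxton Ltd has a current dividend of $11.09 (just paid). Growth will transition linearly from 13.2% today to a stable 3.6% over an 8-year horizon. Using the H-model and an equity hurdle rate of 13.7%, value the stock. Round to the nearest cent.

H-model: P₀ = D₀[(1+g_L) + H(g_S−g_L)]/(r−g_L), with H = 8/2 = 4.
P₀ = 11.09 × [(1+0.036) + 4×(0.132−0.036)] / (0.137−0.036)
   = 11.09 × 1.4200 / 0.101 = 155.9188

$155.92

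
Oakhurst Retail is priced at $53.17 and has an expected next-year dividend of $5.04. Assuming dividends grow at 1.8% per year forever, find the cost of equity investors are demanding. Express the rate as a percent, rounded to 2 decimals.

Rearranging the constant-growth DDM: r = D₁/P₀ + g.
r = 5.0400 / 53.17 + 0.018 = 0.09479 + 0.018 = 0.11279

11.28%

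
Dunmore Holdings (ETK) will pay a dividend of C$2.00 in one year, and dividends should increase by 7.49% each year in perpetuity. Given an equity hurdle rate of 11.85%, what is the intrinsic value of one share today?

Gordon growth model: P₀ = D₁/(r − g), with D₁ = 2.00 given directly.
P₀ = 2.0000 / (0.1185 − 0.0749) = 2.0000 / 0.0436 = 45.8716

C$45.87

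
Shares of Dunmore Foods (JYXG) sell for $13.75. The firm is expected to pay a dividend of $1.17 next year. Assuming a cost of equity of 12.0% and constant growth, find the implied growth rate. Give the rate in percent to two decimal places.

3.49%

From P₀ = D₁/(r − g), the implied growth is g = r − D₁/P₀.
g = 0.12 − 1.17/13.75 = 0.12 − 0.08509 = 0.03491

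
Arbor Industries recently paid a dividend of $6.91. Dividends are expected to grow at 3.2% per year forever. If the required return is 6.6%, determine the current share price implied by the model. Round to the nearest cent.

$209.74

Gordon growth model: P₀ = D₁/(r − g). D₁ = 6.91 × (1 + 0.032) = 7.1311.
P₀ = 7.1311 / (0.066 − 0.032) = 7.1311 / 0.034 = 209.7388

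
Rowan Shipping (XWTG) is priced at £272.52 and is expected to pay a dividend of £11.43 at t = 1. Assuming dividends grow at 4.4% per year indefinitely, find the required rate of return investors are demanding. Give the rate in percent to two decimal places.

8.59%

Rearranging the constant-growth DDM: r = D₁/P₀ + g.
r = 11.4300 / 272.52 + 0.044 = 0.04194 + 0.044 = 0.08594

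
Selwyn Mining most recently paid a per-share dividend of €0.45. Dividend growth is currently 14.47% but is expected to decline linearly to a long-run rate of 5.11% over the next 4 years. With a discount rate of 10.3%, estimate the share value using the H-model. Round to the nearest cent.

H-model: P₀ = D₀[(1+g_L) + H(g_S−g_L)]/(r−g_L), with H = 4/2 = 2.
P₀ = 0.45 × [(1+0.0511) + 2×(0.1447−0.0511)] / (0.103−0.0511)
   = 0.45 × 1.2383 / 0.0519 = 10.7367

€10.74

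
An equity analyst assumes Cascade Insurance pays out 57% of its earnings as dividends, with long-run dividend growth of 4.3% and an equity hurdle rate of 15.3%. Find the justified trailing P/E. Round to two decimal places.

Justified trailing P/E = b(1+g)/(r−g) = 0.57×(1+0.043)/(0.153−0.043) = 5.4046

5.40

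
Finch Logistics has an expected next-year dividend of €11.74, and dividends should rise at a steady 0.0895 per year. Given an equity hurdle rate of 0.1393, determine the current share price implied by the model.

€235.74

Gordon growth model: P₀ = D₁/(r − g), with D₁ = 11.74 given directly.
P₀ = 11.7400 / (0.1393 − 0.0895) = 11.7400 / 0.0498 = 235.7430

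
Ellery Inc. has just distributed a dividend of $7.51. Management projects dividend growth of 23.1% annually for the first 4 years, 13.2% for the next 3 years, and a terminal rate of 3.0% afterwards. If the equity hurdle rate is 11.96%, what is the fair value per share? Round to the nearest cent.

Three-stage DDM. Project D₁…D_7; terminal Gordon value at t=7 with g = 0.03; discount at r = 0.1196.
D_1 = 9.2448
D_2 = 11.3804
D_3 = 14.0092
D_4 = 17.2454
D_5 = 19.5217
D_6 = 22.0986
D_7 = 25.0156
TV_7 = 25.7661/(0.1196−0.03) = 287.5681
P₀ = Σ Dₜ/(1+r)ᵗ + TV_7/(1+r)^7 = 202.3615

$202.36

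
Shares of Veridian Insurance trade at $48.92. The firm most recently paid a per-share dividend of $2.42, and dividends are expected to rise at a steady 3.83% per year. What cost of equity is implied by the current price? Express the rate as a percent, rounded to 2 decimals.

8.97%

Rearranging the constant-growth DDM: r = D₁/P₀ + g.
D₁ = 2.42 × (1 + 0.0383) = 2.5127.
r = 2.5127 / 48.92 + 0.0383 = 0.05136 + 0.0383 = 0.08966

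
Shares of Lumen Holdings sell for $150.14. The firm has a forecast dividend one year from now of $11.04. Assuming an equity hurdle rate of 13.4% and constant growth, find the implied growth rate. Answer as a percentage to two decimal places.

6.05%

From P₀ = D₁/(r − g), the implied growth is g = r − D₁/P₀.
g = 0.134 − 11.04/150.14 = 0.134 − 0.07353 = 0.06047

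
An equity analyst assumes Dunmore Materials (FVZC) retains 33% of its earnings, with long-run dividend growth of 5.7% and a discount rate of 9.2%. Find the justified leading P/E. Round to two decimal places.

Payout ratio b = 1 − 0.33 = 0.67.
Justified leading P/E = b/(r−g) = 0.67/(0.092−0.057) = 19.1429

19.14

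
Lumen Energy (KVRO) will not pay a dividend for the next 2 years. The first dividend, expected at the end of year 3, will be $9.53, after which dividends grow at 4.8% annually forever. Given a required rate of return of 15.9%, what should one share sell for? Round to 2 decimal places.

$63.92

Deferred-dividend DDM. At t=2 the remaining stream is a growing perpetuity with first payment D_3 = 9.53.
V_2 = D_3/(r−g) = 9.53/(0.159−0.048) = 85.8559
P₀ = V_2/(1+r)^2 = 85.8559/(1+0.159)^2 = 63.9150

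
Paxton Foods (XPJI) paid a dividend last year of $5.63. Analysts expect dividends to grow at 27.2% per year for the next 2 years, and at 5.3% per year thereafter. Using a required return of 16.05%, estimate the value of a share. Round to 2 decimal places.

Two-stage DDM. Project D₁…D_2 at 0.272, terminal growth 0.053, discount at r = 0.1605.
D_1 = 7.1614
D_2 = 9.1092
Terminal value at t=2: TV = D_3/(r−g) = 9.5920/(0.1605−0.053) = 89.2283
P₀ = 7.1614/(1+0.1605)^1 + 9.1092/(1+0.1605)^2 + 89.2283/(1+0.1605)^2 = 79.1888

$79.19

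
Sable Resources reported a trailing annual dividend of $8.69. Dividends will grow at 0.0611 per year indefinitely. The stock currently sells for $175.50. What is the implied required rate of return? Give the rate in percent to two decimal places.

Rearranging the constant-growth DDM: r = D₁/P₀ + g.
D₁ = 8.69 × (1 + 0.0611) = 9.2210.
r = 9.2210 / 175.50 + 0.0611 = 0.05254 + 0.0611 = 0.11364

11.36%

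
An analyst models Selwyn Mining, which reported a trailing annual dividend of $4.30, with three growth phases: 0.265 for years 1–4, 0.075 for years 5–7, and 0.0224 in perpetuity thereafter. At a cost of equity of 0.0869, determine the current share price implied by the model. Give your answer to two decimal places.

$169.65

Three-stage DDM. Project D₁…D_7; terminal Gordon value at t=7 with g = 0.0224; discount at r = 0.0869.
D_1 = 5.4395
D_2 = 6.8810
D_3 = 8.7044
D_4 = 11.0111
D_5 = 11.8369
D_6 = 12.7247
D_7 = 13.6791
TV_7 = 13.9855/(0.0869−0.0224) = 216.8289
P₀ = Σ Dₜ/(1+r)ᵗ + TV_7/(1+r)^7 = 169.6547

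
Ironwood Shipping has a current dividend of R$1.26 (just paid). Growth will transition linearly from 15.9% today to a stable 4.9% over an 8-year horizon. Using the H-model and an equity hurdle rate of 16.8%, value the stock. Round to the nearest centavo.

R$15.77

H-model: P₀ = D₀[(1+g_L) + H(g_S−g_L)]/(r−g_L), with H = 8/2 = 4.
P₀ = 1.26 × [(1+0.049) + 4×(0.159−0.049)] / (0.168−0.049)
   = 1.26 × 1.4890 / 0.119 = 15.7659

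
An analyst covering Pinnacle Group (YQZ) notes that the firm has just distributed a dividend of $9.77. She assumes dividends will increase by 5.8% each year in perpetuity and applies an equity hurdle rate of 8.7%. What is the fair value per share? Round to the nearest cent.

$356.44

Gordon growth model: P₀ = D₁/(r − g). D₁ = 9.77 × (1 + 0.058) = 10.3367.
P₀ = 10.3367 / (0.087 − 0.058) = 10.3367 / 0.029 = 356.4366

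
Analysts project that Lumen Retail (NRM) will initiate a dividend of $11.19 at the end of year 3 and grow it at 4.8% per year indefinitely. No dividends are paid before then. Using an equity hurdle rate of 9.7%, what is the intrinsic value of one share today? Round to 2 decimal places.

Deferred-dividend DDM. At t=2 the remaining stream is a growing perpetuity with first payment D_3 = 11.19.
V_2 = D_3/(r−g) = 11.19/(0.097−0.048) = 228.3673
P₀ = V_2/(1+r)^2 = 228.3673/(1+0.097)^2 = 189.7670

$189.77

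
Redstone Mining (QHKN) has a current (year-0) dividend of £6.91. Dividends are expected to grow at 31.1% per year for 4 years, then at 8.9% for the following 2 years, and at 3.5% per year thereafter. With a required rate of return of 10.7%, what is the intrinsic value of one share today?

£258.56

Three-stage DDM. Project D₁…D_6; terminal Gordon value at t=6 with g = 0.035; discount at r = 0.107.
D_1 = 9.0590
D_2 = 11.8764
D_3 = 15.5699
D_4 = 20.4122
D_5 = 22.2288
D_6 = 24.2072
TV_6 = 25.0545/(0.107−0.035) = 347.9785
P₀ = Σ Dₜ/(1+r)ᵗ + TV_6/(1+r)^6 = 258.5594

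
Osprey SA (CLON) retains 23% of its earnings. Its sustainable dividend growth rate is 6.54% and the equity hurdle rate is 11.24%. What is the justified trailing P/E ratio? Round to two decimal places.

Payout ratio b = 1 − 0.23 = 0.77.
Justified trailing P/E = b(1+g)/(r−g) = 0.77×(1+0.0654)/(0.1124−0.0654) = 17.4544

17.45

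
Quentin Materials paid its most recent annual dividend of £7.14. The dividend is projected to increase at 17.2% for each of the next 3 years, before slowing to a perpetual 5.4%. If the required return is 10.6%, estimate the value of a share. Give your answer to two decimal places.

Two-stage DDM. Project D₁…D_3 at 0.172, terminal growth 0.054, discount at r = 0.106.
D_1 = 8.3681
D_2 = 9.8074
D_3 = 11.4943
Terminal value at t=3: TV = D_4/(r−g) = 12.1150/(0.106−0.054) = 232.9798
P₀ = 8.3681/(1+0.106)^1 + 9.8074/(1+0.106)^2 + 11.4943/(1+0.106)^3 + 232.9798/(1+0.106)^3 = 196.2875

£196.29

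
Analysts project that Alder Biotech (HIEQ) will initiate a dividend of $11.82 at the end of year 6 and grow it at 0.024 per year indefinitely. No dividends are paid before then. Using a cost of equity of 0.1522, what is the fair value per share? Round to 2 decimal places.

$45.40

Deferred-dividend DDM. At t=5 the remaining stream is a growing perpetuity with first payment D_6 = 11.82.
V_5 = D_6/(r−g) = 11.82/(0.1522−0.024) = 92.1997
P₀ = V_5/(1+r)^5 = 92.1997/(1+0.1522)^5 = 45.4036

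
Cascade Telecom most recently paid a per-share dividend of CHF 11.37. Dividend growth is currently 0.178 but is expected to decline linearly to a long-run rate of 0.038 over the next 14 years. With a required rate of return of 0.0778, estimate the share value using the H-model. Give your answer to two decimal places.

CHF 576.50

H-model: P₀ = D₀[(1+g_L) + H(g_S−g_L)]/(r−g_L), with H = 14/2 = 7.
P₀ = 11.37 × [(1+0.038) + 7×(0.178−0.038)] / (0.0778−0.038)
   = 11.37 × 2.0180 / 0.0398 = 576.4990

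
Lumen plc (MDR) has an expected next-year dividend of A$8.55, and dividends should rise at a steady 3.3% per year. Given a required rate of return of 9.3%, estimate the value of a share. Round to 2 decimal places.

Gordon growth model: P₀ = D₁/(r − g), with D₁ = 8.55 given directly.
P₀ = 8.5500 / (0.093 − 0.033) = 8.5500 / 0.06 = 142.5000

A$142.50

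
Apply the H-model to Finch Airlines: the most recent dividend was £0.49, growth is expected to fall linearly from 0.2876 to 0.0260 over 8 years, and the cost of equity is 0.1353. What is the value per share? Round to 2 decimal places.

£9.29

H-model: P₀ = D₀[(1+g_L) + H(g_S−g_L)]/(r−g_L), with H = 8/2 = 4.
P₀ = 0.49 × [(1+0.026) + 4×(0.2876−0.026)] / (0.1353−0.026)
   = 0.49 × 2.0724 / 0.1093 = 9.2907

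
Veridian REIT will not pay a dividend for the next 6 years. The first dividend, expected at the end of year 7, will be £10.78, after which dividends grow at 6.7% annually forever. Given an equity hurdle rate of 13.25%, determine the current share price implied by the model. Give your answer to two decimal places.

Deferred-dividend DDM. At t=6 the remaining stream is a growing perpetuity with first payment D_7 = 10.78.
V_6 = D_7/(r−g) = 10.78/(0.1325−0.067) = 164.5802
P₀ = V_6/(1+r)^6 = 164.5802/(1+0.1325)^6 = 78.0096

£78.01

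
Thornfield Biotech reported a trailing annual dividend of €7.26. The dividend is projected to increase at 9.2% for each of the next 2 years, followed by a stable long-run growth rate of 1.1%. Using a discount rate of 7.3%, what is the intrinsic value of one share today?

Two-stage DDM. Project D₁…D_2 at 0.092, terminal growth 0.011, discount at r = 0.073.
D_1 = 7.9279
D_2 = 8.6573
Terminal value at t=2: TV = D_3/(r−g) = 8.7525/(0.073−0.011) = 141.1697
P₀ = 7.9279/(1+0.073)^1 + 8.6573/(1+0.073)^2 + 141.1697/(1+0.073)^2 = 137.5225

€137.52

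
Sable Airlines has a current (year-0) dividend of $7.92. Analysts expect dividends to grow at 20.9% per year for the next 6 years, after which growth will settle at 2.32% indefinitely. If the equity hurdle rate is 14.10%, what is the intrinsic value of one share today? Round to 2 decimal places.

$155.84

Two-stage DDM. Project D₁…D_6 at 0.209, terminal growth 0.0232, discount at r = 0.141.
D_1 = 9.5753
D_2 = 11.5765
D_3 = 13.9960
D_4 = 16.9212
D_5 = 20.4577
D_6 = 24.7334
Terminal value at t=6: TV = D_7/(r−g) = 25.3072/(0.141−0.0232) = 214.8316
P₀ = 9.5753/(1+0.141)^1 + 11.5765/(1+0.141)^2 + 13.9960/(1+0.141)^3 + 16.9212/(1+0.141)^4 + 20.4577/(1+0.141)^5 + 24.7334/(1+0.141)^6 + 214.8316/(1+0.141)^6 = 155.8384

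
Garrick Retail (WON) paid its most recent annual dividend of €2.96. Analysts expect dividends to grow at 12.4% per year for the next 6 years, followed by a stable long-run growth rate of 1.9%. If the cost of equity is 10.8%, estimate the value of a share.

Two-stage DDM. Project D₁…D_6 at 0.124, terminal growth 0.019, discount at r = 0.108.
D_1 = 3.3270
D_2 = 3.7396
D_3 = 4.2033
D_4 = 4.7245
D_5 = 5.3104
D_6 = 5.9688
Terminal value at t=6: TV = D_7/(r−g) = 6.0822/(0.108−0.019) = 68.3398
P₀ = 3.3270/(1+0.108)^1 + 3.7396/(1+0.108)^2 + 4.2033/(1+0.108)^3 + 4.7245/(1+0.108)^4 + 5.3104/(1+0.108)^5 + 5.9688/(1+0.108)^6 + 68.3398/(1+0.108)^6 = 55.6143

€55.61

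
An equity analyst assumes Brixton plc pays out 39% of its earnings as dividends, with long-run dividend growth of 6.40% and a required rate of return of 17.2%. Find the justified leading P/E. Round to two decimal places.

Justified leading P/E = b/(r−g) = 0.39/(0.172−0.064) = 3.6111

3.61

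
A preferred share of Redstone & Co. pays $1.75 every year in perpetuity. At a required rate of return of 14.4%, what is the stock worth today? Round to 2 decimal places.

$12.15

Zero-growth DDM (perpetuity): P₀ = D/r = 1.75 / 0.144 = 12.1528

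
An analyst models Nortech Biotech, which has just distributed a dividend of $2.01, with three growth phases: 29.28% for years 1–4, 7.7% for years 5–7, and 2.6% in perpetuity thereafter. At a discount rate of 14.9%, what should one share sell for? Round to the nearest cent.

$41.52

Three-stage DDM. Project D₁…D_7; terminal Gordon value at t=7 with g = 0.026; discount at r = 0.149.
D_1 = 2.5985
D_2 = 3.3594
D_3 = 4.3430
D_4 = 5.6146
D_5 = 6.0470
D_6 = 6.5126
D_7 = 7.0140
TV_7 = 7.1964/(0.149−0.026) = 58.5074
P₀ = Σ Dₜ/(1+r)ᵗ + TV_7/(1+r)^7 = 41.5228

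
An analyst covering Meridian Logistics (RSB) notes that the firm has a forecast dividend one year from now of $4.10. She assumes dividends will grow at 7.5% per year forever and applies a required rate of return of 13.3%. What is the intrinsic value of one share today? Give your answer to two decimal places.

$70.69

Gordon growth model: P₀ = D₁/(r − g), with D₁ = 4.10 given directly.
P₀ = 4.1000 / (0.133 − 0.075) = 4.1000 / 0.058 = 70.6897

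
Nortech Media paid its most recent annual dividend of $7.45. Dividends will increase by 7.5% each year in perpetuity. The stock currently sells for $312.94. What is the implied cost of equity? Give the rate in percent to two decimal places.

10.06%

Rearranging the constant-growth DDM: r = D₁/P₀ + g.
D₁ = 7.45 × (1 + 0.075) = 8.0087.
r = 8.0087 / 312.94 + 0.075 = 0.02559 + 0.075 = 0.10059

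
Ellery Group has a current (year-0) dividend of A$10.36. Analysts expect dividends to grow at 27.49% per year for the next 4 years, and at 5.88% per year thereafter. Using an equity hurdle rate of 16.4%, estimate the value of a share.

Two-stage DDM. Project D₁…D_4 at 0.2749, terminal growth 0.0588, discount at r = 0.164.
D_1 = 13.2080
D_2 = 16.8388
D_3 = 21.4678
D_4 = 27.3693
Terminal value at t=4: TV = D_5/(r−g) = 28.9787/(0.164−0.0588) = 275.4625
P₀ = 13.2080/(1+0.164)^1 + 16.8388/(1+0.164)^2 + 21.4678/(1+0.164)^3 + 27.3693/(1+0.164)^4 + 275.4625/(1+0.164)^4 = 202.3516

A$202.35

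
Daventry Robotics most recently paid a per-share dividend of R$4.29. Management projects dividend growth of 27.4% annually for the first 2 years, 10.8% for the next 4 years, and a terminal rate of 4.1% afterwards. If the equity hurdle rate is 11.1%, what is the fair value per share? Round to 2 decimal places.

Three-stage DDM. Project D₁…D_6; terminal Gordon value at t=6 with g = 0.041; discount at r = 0.111.
D_1 = 5.4655
D_2 = 6.9630
D_3 = 7.7150
D_4 = 8.5482
D_5 = 9.4714
D_6 = 10.4943
TV_6 = 10.9246/(0.111−0.041) = 156.0658
P₀ = Σ Dₜ/(1+r)ᵗ + TV_6/(1+r)^6 = 115.9628

R$115.96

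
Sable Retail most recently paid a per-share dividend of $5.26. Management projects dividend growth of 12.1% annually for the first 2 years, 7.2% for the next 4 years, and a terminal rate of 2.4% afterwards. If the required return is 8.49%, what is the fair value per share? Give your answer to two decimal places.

Three-stage DDM. Project D₁…D_6; terminal Gordon value at t=6 with g = 0.024; discount at r = 0.0849.
D_1 = 5.8965
D_2 = 6.6099
D_3 = 7.0858
D_4 = 7.5960
D_5 = 8.1429
D_6 = 8.7292
TV_6 = 8.9387/(0.0849−0.024) = 146.7773
P₀ = Σ Dₜ/(1+r)ᵗ + TV_6/(1+r)^6 = 122.8707

$122.87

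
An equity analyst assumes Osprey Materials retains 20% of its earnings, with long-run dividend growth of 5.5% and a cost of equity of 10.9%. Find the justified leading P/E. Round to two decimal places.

Payout ratio b = 1 − 0.20 = 0.80.
Justified leading P/E = b/(r−g) = 0.80/(0.109−0.055) = 14.8148

14.81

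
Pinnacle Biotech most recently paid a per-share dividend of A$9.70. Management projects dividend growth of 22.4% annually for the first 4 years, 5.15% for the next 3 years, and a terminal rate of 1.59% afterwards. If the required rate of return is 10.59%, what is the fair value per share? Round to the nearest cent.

Three-stage DDM. Project D₁…D_7; terminal Gordon value at t=7 with g = 0.0159; discount at r = 0.1059.
D_1 = 11.8728
D_2 = 14.5323
D_3 = 17.7875
D_4 = 21.7720
D_5 = 22.8932
D_6 = 24.0722
D_7 = 25.3119
TV_7 = 25.7144/(0.1059−0.0159) = 285.7154
P₀ = Σ Dₜ/(1+r)ᵗ + TV_7/(1+r)^7 = 231.0642

A$231.06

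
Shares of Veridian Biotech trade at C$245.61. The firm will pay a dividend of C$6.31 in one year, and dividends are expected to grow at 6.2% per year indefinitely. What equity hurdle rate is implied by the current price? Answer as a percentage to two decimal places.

Rearranging the constant-growth DDM: r = D₁/P₀ + g.
r = 6.3100 / 245.61 + 0.062 = 0.02569 + 0.062 = 0.08769

8.77%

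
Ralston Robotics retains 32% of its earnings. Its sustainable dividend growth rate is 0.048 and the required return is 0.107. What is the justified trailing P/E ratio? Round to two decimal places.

Payout ratio b = 1 − 0.32 = 0.68.
Justified trailing P/E = b(1+g)/(r−g) = 0.68×(1+0.048)/(0.107−0.048) = 12.0786

12.08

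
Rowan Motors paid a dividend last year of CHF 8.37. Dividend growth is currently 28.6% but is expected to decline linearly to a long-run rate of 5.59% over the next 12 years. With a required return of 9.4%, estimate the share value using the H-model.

CHF 535.26

H-model: P₀ = D₀[(1+g_L) + H(g_S−g_L)]/(r−g_L), with H = 12/2 = 6.
P₀ = 8.37 × [(1+0.0559) + 6×(0.286−0.0559)] / (0.094−0.0559)
   = 8.37 × 2.4365 / 0.0381 = 535.2626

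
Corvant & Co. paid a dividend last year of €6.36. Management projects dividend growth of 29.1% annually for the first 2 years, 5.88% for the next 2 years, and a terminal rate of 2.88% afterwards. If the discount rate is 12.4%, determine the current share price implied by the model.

€111.50

Three-stage DDM. Project D₁…D_4; terminal Gordon value at t=4 with g = 0.0288; discount at r = 0.124.
D_1 = 8.2108
D_2 = 10.6001
D_3 = 11.2234
D_4 = 11.8833
TV_4 = 12.2256/(0.124−0.0288) = 128.4196
P₀ = Σ Dₜ/(1+r)ᵗ + TV_4/(1+r)^4 = 111.5014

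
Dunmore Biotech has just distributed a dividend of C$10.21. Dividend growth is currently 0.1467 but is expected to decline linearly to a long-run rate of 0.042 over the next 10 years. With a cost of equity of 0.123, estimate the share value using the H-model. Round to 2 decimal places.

H-model: P₀ = D₀[(1+g_L) + H(g_S−g_L)]/(r−g_L), with H = 10/2 = 5.
P₀ = 10.21 × [(1+0.042) + 5×(0.1467−0.042)] / (0.123−0.042)
   = 10.21 × 1.5655 / 0.081 = 197.3303

C$197.33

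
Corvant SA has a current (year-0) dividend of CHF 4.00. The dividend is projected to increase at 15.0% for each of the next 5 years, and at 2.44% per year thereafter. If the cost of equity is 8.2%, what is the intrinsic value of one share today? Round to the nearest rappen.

Two-stage DDM. Project D₁…D_5 at 0.15, terminal growth 0.0244, discount at r = 0.082.
D_1 = 4.6000
D_2 = 5.2900
D_3 = 6.0835
D_4 = 6.9960
D_5 = 8.0454
Terminal value at t=5: TV = D_6/(r−g) = 8.2417/(0.082−0.0244) = 143.0857
P₀ = 4.6000/(1+0.082)^1 + 5.2900/(1+0.082)^2 + 6.0835/(1+0.082)^3 + 6.9960/(1+0.082)^4 + 8.0454/(1+0.082)^5 + 143.0857/(1+0.082)^5 = 120.5871

CHF 120.59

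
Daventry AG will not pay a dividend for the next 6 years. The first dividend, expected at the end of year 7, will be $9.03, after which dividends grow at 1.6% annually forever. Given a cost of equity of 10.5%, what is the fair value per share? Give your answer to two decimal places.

Deferred-dividend DDM. At t=6 the remaining stream is a growing perpetuity with first payment D_7 = 9.03.
V_6 = D_7/(r−g) = 9.03/(0.105−0.016) = 101.4607
P₀ = V_6/(1+r)^6 = 101.4607/(1+0.105)^6 = 55.7345

$55.73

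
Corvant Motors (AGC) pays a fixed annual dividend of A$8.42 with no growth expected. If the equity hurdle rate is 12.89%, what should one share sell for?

Zero-growth DDM (perpetuity): P₀ = D/r = 8.42 / 0.1289 = 65.3220

A$65.32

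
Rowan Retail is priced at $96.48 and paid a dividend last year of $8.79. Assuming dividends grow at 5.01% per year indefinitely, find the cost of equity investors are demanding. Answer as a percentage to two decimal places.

14.58%

Rearranging the constant-growth DDM: r = D₁/P₀ + g.
D₁ = 8.79 × (1 + 0.0501) = 9.2304.
r = 9.2304 / 96.48 + 0.0501 = 0.09567 + 0.0501 = 0.14577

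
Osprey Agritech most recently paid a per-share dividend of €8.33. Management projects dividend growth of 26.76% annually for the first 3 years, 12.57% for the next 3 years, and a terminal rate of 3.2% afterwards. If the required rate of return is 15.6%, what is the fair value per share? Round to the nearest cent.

€145.79

Three-stage DDM. Project D₁…D_6; terminal Gordon value at t=6 with g = 0.032; discount at r = 0.156.
D_1 = 10.5591
D_2 = 13.3847
D_3 = 16.9665
D_4 = 19.0992
D_5 = 21.4999
D_6 = 24.2025
TV_6 = 24.9769/(0.156−0.032) = 201.4270
P₀ = Σ Dₜ/(1+r)ᵗ + TV_6/(1+r)^6 = 145.7901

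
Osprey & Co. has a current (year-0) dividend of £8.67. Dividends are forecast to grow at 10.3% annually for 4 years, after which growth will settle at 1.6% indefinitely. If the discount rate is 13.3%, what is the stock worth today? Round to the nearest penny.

£100.07

Two-stage DDM. Project D₁…D_4 at 0.103, terminal growth 0.016, discount at r = 0.133.
D_1 = 9.5630
D_2 = 10.5480
D_3 = 11.6344
D_4 = 12.8328
Terminal value at t=4: TV = D_5/(r−g) = 13.0381/(0.133−0.016) = 111.4369
P₀ = 9.5630/(1+0.133)^1 + 10.5480/(1+0.133)^2 + 11.6344/(1+0.133)^3 + 12.8328/(1+0.133)^4 + 111.4369/(1+0.133)^4 = 100.0696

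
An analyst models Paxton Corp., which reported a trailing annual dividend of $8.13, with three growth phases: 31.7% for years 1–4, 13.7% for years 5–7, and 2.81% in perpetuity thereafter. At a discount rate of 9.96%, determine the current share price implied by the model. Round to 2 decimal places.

$371.73

Three-stage DDM. Project D₁…D_7; terminal Gordon value at t=7 with g = 0.0281; discount at r = 0.0996.
D_1 = 10.7072
D_2 = 14.1014
D_3 = 18.5715
D_4 = 24.4587
D_5 = 27.8096
D_6 = 31.6195
D_7 = 35.9513
TV_7 = 36.9616/(0.0996−0.0281) = 516.9450
P₀ = Σ Dₜ/(1+r)ᵗ + TV_7/(1+r)^7 = 371.7310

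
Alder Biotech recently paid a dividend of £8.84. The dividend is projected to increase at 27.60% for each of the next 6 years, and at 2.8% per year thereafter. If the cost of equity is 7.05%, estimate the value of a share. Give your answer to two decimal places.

£715.79

Two-stage DDM. Project D₁…D_6 at 0.276, terminal growth 0.028, discount at r = 0.0705.
D_1 = 11.2798
D_2 = 14.3931
D_3 = 18.3656
D_4 = 23.4345
D_5 = 29.9024
D_6 = 38.1554
Terminal value at t=6: TV = D_7/(r−g) = 39.2238/(0.0705−0.028) = 922.9124
P₀ = 11.2798/(1+0.0705)^1 + 14.3931/(1+0.0705)^2 + 18.3656/(1+0.0705)^3 + 23.4345/(1+0.0705)^4 + 29.9024/(1+0.0705)^5 + 38.1554/(1+0.0705)^6 + 922.9124/(1+0.0705)^6 = 715.7899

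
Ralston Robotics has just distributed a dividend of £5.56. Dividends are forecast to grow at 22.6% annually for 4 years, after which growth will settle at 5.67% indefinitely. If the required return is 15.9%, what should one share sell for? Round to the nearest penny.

£97.55

Two-stage DDM. Project D₁…D_4 at 0.226, terminal growth 0.0567, discount at r = 0.159.
D_1 = 6.8166
D_2 = 8.3571
D_3 = 10.2458
D_4 = 12.5614
Terminal value at t=4: TV = D_5/(r−g) = 13.2736/(0.159−0.0567) = 129.7516
P₀ = 6.8166/(1+0.159)^1 + 8.3571/(1+0.159)^2 + 10.2458/(1+0.159)^3 + 12.5614/(1+0.159)^4 + 129.7516/(1+0.159)^4 = 97.5537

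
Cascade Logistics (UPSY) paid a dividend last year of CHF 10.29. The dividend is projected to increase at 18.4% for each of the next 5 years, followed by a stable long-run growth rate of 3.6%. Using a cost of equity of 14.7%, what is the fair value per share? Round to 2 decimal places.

Two-stage DDM. Project D₁…D_5 at 0.184, terminal growth 0.036, discount at r = 0.147.
D_1 = 12.1834
D_2 = 14.4251
D_3 = 17.0793
D_4 = 20.2219
D_5 = 23.9427
Terminal value at t=5: TV = D_6/(r−g) = 24.8047/(0.147−0.036) = 223.4656
P₀ = 12.1834/(1+0.147)^1 + 14.4251/(1+0.147)^2 + 17.0793/(1+0.147)^3 + 20.2219/(1+0.147)^4 + 23.9427/(1+0.147)^5 + 223.4656/(1+0.147)^5 = 169.2109

CHF 169.21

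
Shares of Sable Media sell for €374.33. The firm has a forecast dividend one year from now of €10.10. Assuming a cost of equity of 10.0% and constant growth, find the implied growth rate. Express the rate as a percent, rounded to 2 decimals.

7.30%

From P₀ = D₁/(r − g), the implied growth is g = r − D₁/P₀.
g = 0.1 − 10.10/374.33 = 0.1 − 0.02698 = 0.07302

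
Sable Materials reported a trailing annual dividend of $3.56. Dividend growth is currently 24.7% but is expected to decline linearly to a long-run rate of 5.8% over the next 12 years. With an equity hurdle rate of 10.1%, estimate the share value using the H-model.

$181.48

H-model: P₀ = D₀[(1+g_L) + H(g_S−g_L)]/(r−g_L), with H = 12/2 = 6.
P₀ = 3.56 × [(1+0.058) + 6×(0.247−0.058)] / (0.101−0.058)
   = 3.56 × 2.1920 / 0.043 = 181.4772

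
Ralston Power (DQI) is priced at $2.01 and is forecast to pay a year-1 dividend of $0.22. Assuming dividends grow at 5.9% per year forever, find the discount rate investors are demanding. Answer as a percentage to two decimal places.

16.85%

Rearranging the constant-growth DDM: r = D₁/P₀ + g.
r = 0.2200 / 2.01 + 0.059 = 0.10945 + 0.059 = 0.16845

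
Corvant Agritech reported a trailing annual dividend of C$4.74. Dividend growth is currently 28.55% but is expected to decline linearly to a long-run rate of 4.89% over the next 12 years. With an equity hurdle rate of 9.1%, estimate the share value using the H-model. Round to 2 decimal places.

C$277.93

H-model: P₀ = D₀[(1+g_L) + H(g_S−g_L)]/(r−g_L), with H = 12/2 = 6.
P₀ = 4.74 × [(1+0.0489) + 6×(0.2855−0.0489)] / (0.091−0.0489)
   = 4.74 × 2.4685 / 0.0421 = 277.9261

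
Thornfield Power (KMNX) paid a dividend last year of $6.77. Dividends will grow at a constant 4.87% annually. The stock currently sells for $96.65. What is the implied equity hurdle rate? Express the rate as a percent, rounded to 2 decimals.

Rearranging the constant-growth DDM: r = D₁/P₀ + g.
D₁ = 6.77 × (1 + 0.0487) = 7.0997.
r = 7.0997 / 96.65 + 0.0487 = 0.07346 + 0.0487 = 0.12216

12.22%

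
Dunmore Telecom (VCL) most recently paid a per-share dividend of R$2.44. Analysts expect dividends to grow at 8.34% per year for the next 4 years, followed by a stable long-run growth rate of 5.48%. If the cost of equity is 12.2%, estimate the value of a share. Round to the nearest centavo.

R$42.24

Two-stage DDM. Project D₁…D_4 at 0.0834, terminal growth 0.0548, discount at r = 0.122.
D_1 = 2.6435
D_2 = 2.8640
D_3 = 3.1028
D_4 = 3.3616
Terminal value at t=4: TV = D_5/(r−g) = 3.5458/(0.122−0.0548) = 52.7650
P₀ = 2.6435/(1+0.122)^1 + 2.8640/(1+0.122)^2 + 3.1028/(1+0.122)^3 + 3.3616/(1+0.122)^4 + 52.7650/(1+0.122)^4 = 42.2436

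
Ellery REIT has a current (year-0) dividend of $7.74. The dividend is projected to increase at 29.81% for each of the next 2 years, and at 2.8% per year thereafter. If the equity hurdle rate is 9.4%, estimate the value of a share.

$189.82

Two-stage DDM. Project D₁…D_2 at 0.2981, terminal growth 0.028, discount at r = 0.094.
D_1 = 10.0473
D_2 = 13.0424
Terminal value at t=2: TV = D_3/(r−g) = 13.4076/(0.094−0.028) = 203.1451
P₀ = 10.0473/(1+0.094)^1 + 13.0424/(1+0.094)^2 + 203.1451/(1+0.094)^2 = 189.8165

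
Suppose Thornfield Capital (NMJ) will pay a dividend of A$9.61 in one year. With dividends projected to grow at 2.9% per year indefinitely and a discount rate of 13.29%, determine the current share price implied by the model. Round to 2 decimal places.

A$92.49

Gordon growth model: P₀ = D₁/(r − g), with D₁ = 9.61 given directly.
P₀ = 9.6100 / (0.1329 − 0.029) = 9.6100 / 0.1039 = 92.4928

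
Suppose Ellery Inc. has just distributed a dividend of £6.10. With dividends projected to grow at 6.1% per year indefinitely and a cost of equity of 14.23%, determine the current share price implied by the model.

Gordon growth model: P₀ = D₁/(r − g). D₁ = 6.10 × (1 + 0.061) = 6.4721.
P₀ = 6.4721 / (0.1423 − 0.061) = 6.4721 / 0.0813 = 79.6076

£79.61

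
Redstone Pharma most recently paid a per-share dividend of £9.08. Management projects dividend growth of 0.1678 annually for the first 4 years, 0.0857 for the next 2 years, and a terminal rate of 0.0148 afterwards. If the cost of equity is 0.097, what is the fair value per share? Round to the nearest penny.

£206.54

Three-stage DDM. Project D₁…D_6; terminal Gordon value at t=6 with g = 0.0148; discount at r = 0.097.
D_1 = 10.6036
D_2 = 12.3829
D_3 = 14.4608
D_4 = 16.8873
D_5 = 18.3345
D_6 = 19.9058
TV_6 = 20.2004/(0.097−0.0148) = 245.7469
P₀ = Σ Dₜ/(1+r)ᵗ + TV_6/(1+r)^6 = 206.5430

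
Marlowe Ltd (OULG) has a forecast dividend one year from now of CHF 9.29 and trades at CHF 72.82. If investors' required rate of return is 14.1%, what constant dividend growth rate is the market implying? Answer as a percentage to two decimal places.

From P₀ = D₁/(r − g), the implied growth is g = r − D₁/P₀.
g = 0.141 − 9.29/72.82 = 0.141 − 0.12757 = 0.01343

1.34%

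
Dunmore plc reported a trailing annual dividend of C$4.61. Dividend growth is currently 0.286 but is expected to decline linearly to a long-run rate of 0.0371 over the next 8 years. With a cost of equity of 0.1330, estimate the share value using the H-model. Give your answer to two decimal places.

H-model: P₀ = D₀[(1+g_L) + H(g_S−g_L)]/(r−g_L), with H = 8/2 = 4.
P₀ = 4.61 × [(1+0.0371) + 4×(0.286−0.0371)] / (0.133−0.0371)
   = 4.61 × 2.0327 / 0.0959 = 97.7137

C$97.71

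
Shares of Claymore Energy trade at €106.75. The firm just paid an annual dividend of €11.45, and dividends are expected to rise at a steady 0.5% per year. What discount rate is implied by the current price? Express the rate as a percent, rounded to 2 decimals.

11.28%

Rearranging the constant-growth DDM: r = D₁/P₀ + g.
D₁ = 11.45 × (1 + 0.005) = 11.5072.
r = 11.5072 / 106.75 + 0.005 = 0.10780 + 0.005 = 0.11280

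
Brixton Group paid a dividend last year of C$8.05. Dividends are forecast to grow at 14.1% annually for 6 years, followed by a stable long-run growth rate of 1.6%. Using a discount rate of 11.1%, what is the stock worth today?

Two-stage DDM. Project D₁…D_6 at 0.141, terminal growth 0.016, discount at r = 0.111.
D_1 = 9.1851
D_2 = 10.4801
D_3 = 11.9578
D_4 = 13.6439
D_5 = 15.5677
D_6 = 17.7627
Terminal value at t=6: TV = D_7/(r−g) = 18.0469/(0.111−0.016) = 189.9677
P₀ = 9.1851/(1+0.111)^1 + 10.4801/(1+0.111)^2 + 11.9578/(1+0.111)^3 + 13.6439/(1+0.111)^4 + 15.5677/(1+0.111)^5 + 17.7627/(1+0.111)^6 + 189.9677/(1+0.111)^6 = 154.0931

C$154.09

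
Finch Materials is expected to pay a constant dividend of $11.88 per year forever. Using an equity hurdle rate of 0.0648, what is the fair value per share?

Zero-growth DDM (perpetuity): P₀ = D/r = 11.88 / 0.0648 = 183.3333

$183.33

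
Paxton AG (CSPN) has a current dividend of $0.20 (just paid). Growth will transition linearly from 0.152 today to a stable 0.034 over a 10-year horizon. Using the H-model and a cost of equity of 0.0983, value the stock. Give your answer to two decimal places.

H-model: P₀ = D₀[(1+g_L) + H(g_S−g_L)]/(r−g_L), with H = 10/2 = 5.
P₀ = 0.20 × [(1+0.034) + 5×(0.152−0.034)] / (0.0983−0.034)
   = 0.20 × 1.6240 / 0.0643 = 5.0513

$5.05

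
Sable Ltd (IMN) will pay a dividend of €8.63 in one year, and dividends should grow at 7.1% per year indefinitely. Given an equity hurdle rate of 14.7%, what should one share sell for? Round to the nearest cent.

€113.55

Gordon growth model: P₀ = D₁/(r − g), with D₁ = 8.63 given directly.
P₀ = 8.6300 / (0.147 − 0.071) = 8.6300 / 0.076 = 113.5526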